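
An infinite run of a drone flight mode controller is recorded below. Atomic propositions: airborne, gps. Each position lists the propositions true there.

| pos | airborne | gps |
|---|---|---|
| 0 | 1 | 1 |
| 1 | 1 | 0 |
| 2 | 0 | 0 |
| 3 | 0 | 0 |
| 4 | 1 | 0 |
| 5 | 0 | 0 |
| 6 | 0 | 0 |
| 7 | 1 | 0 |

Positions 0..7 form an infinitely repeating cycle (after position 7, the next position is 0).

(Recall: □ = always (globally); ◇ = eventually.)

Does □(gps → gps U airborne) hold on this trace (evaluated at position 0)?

gps → gps U airborne holds at every position 0..7, and those are all positions ever visited, so □(gps → gps U airborne) holds.
Positions where gps holds: 0.
Check gps U airborne at each: 0→ok.

Holds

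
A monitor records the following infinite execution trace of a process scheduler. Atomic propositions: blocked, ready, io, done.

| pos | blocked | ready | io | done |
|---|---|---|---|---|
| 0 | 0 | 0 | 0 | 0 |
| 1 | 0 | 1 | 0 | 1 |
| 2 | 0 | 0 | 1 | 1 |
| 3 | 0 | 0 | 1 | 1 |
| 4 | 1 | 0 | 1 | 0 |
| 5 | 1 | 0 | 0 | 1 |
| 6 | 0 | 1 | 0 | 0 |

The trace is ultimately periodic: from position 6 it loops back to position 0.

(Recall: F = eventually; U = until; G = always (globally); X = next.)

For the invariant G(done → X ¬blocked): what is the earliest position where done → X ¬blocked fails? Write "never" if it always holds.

3

Check done → X ¬blocked at each position in order: 0 ✓, 1 ✓, 2 ✓.
At position 3 the labels are {done, io} and the next position 4 has {blocked, io}, so done → X ¬blocked is false there. This is the first violation.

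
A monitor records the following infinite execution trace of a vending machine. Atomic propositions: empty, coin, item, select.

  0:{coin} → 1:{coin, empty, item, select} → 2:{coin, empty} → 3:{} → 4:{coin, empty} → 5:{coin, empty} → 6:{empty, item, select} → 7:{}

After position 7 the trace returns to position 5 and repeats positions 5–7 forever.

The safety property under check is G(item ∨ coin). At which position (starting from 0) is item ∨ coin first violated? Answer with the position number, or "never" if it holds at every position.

Check item ∨ coin at each position in order: 0 ✓, 1 ✓, 2 ✓.
At position 3 the labels are {}, so item ∨ coin is false there. This is the first violation.

3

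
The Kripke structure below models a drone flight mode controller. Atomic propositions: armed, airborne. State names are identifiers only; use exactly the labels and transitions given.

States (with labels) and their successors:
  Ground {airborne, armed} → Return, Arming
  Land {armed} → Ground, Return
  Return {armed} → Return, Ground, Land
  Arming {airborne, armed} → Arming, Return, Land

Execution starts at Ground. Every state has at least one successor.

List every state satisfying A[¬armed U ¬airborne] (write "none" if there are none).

States satisfying ¬armed: ∅.
States satisfying ¬airborne: {Land, Return}.
States satisfying A[¬armed U ¬airborne]: {Land, Return}.

{Land, Return}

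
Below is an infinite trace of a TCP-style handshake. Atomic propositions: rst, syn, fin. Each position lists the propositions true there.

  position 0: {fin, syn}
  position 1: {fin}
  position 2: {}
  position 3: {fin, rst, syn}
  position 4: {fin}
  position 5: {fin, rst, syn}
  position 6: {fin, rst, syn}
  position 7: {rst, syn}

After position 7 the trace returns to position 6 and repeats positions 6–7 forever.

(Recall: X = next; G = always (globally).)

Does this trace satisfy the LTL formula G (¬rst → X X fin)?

Does not hold

¬rst → X X fin must hold at every position from 0 onward. It fails at position 0, so G (¬rst → X X fin) is false.
Positions where ¬rst holds: 0, 1, 2, 4.
Check X X fin at each: 0→fails, 1→ok, 2→ok, 4→ok.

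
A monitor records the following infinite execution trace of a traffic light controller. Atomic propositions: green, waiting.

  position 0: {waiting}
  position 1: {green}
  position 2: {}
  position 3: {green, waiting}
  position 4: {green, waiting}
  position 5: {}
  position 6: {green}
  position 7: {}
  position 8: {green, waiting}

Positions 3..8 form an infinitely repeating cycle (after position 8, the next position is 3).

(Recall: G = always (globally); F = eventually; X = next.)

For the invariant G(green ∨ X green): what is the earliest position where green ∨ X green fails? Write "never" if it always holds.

never

green ∨ X green holds at every position 0..8, and those are all the positions the trace ever visits, so the invariant G(green ∨ X green) is never violated.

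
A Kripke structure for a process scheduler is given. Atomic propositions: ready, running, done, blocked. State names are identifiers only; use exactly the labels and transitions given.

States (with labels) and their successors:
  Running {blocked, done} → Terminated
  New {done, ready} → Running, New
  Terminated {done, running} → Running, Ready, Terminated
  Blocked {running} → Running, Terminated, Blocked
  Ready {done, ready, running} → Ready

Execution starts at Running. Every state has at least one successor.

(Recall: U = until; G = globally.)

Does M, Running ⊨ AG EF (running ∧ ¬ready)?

No

States satisfying EF (running ∧ ¬ready): {Running, New, Terminated, Blocked}.
States satisfying AG EF (running ∧ ¬ready): ∅.
Ready is reachable from Running and violates EF (running ∧ ¬ready), so AG fails at Running.
Running ∉ Sat(AG EF (running ∧ ¬ready)).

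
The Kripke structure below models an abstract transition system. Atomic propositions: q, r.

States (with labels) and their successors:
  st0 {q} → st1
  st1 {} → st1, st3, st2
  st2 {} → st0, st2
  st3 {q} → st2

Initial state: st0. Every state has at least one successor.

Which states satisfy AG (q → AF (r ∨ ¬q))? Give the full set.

States satisfying q → AF (r ∨ ¬q): {st0, st1, st2, st3}.
States satisfying AG (q → AF (r ∨ ¬q)): {st0, st1, st2, st3}.

{st0, st1, st2, st3}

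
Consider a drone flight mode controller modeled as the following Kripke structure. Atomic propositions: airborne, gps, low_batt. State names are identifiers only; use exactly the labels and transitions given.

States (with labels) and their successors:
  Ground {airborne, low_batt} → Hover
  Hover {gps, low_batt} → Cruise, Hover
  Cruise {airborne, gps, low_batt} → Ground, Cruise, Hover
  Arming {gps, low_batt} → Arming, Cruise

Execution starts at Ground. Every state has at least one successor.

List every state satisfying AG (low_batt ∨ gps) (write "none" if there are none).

{Ground, Hover, Cruise, Arming}

States satisfying low_batt ∨ gps: {Ground, Hover, Cruise, Arming}.
States satisfying AG (low_batt ∨ gps): {Ground, Hover, Cruise, Arming}.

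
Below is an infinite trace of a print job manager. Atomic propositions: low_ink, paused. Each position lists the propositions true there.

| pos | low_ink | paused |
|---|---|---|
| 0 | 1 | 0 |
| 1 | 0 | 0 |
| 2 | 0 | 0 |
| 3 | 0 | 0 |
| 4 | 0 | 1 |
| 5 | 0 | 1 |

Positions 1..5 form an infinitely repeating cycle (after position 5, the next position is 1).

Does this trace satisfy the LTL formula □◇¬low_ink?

Satisfied

◇¬low_ink holds at every position 0..5, and those are all positions ever visited, so □◇¬low_ink holds.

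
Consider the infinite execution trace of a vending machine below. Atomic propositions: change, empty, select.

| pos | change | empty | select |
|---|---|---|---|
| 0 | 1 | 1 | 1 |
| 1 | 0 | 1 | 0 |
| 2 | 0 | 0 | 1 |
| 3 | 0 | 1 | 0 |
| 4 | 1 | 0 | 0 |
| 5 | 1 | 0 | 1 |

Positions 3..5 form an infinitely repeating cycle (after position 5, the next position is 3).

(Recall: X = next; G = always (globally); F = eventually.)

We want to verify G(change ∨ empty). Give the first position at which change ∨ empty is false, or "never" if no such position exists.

2

Check change ∨ empty at each position in order: 0 ✓, 1 ✓.
At position 2 the labels are {select}, so change ∨ empty is false there. This is the first violation.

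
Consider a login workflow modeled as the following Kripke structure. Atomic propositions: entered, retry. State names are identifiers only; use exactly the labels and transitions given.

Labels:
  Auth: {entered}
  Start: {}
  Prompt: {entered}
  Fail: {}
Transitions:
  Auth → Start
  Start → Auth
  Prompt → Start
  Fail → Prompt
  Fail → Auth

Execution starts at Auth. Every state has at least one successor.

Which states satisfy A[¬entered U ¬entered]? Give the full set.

{Start, Fail}

States satisfying ¬entered: {Start, Fail}.
States satisfying A[¬entered U ¬entered]: {Start, Fail}.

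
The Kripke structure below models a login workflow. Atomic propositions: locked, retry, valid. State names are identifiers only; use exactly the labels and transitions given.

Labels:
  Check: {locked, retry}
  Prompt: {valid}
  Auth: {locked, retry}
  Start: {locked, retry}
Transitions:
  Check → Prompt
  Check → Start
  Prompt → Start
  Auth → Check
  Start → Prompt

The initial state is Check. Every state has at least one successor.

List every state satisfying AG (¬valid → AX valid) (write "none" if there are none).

{Prompt, Start}

States satisfying ¬valid → AX valid: {Prompt, Start}.
States satisfying AG (¬valid → AX valid): {Prompt, Start}.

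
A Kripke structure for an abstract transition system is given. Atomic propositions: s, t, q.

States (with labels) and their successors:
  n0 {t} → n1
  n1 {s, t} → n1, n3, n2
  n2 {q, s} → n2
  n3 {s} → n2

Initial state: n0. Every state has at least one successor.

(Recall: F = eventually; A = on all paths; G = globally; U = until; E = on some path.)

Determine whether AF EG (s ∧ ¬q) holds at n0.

States satisfying EG (s ∧ ¬q): {n1}.
States satisfying AF EG (s ∧ ¬q): {n0, n1}.
n0 ∈ Sat(AF EG (s ∧ ¬q)).

Satisfied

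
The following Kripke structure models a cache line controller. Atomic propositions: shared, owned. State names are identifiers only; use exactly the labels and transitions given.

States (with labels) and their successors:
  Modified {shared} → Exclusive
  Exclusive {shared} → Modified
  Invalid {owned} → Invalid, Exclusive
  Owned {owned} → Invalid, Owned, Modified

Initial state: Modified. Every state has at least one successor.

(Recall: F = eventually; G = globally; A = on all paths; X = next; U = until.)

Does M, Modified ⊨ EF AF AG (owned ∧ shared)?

Does not hold

States satisfying AF AG (owned ∧ shared): ∅.
States satisfying EF AF AG (owned ∧ shared): ∅.
No suitable path/successor from Modified witnesses the formula.
Modified ∉ Sat(EF AF AG (owned ∧ shared)).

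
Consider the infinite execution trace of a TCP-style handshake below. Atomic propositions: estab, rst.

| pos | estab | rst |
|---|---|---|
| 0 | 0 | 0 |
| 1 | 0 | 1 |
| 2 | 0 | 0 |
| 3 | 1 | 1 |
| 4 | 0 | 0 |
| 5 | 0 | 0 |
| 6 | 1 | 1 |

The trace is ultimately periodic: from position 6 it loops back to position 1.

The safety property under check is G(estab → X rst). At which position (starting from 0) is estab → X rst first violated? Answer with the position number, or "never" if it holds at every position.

3

Check estab → X rst at each position in order: 0 ✓, 1 ✓, 2 ✓.
At position 3 the labels are {estab, rst} and the next position 4 has {}, so estab → X rst is false there. This is the first violation.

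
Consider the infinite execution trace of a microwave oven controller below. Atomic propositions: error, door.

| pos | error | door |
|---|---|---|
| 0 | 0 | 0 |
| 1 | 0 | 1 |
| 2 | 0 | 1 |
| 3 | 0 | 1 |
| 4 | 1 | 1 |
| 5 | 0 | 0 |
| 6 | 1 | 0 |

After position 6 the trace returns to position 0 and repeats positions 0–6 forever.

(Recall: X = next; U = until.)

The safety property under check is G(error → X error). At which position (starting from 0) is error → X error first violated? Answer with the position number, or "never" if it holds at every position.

4

Check error → X error at each position in order: 0 ✓, 1 ✓, 2 ✓, 3 ✓.
At position 4 the labels are {door, error} and the next position 5 has {}, so error → X error is false there. This is the first violation.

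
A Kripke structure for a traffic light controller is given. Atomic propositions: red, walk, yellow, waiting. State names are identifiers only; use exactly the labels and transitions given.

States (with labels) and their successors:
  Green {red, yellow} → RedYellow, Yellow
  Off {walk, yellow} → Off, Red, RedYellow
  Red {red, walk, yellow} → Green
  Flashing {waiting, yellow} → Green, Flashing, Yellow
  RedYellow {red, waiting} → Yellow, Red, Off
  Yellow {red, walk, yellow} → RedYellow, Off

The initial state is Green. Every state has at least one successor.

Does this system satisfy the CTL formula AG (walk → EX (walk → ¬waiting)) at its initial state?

States satisfying walk → EX (walk → ¬waiting): {Green, Off, Red, Flashing, RedYellow, Yellow}.
States satisfying AG (walk → EX (walk → ¬waiting)): {Green, Off, Red, Flashing, RedYellow, Yellow}.
Every state reachable from Green satisfies walk → EX (walk → ¬waiting).
Green ∈ Sat(AG (walk → EX (walk → ¬waiting))).

Holds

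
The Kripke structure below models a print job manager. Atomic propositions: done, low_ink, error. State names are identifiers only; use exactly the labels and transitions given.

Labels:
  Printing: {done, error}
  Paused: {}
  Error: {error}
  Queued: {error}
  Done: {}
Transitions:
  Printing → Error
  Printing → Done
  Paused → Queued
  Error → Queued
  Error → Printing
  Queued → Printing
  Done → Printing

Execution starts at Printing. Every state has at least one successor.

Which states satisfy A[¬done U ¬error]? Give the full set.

{Paused, Done}

States satisfying ¬done: {Paused, Error, Queued, Done}.
States satisfying ¬error: {Paused, Done}.
States satisfying A[¬done U ¬error]: {Paused, Done}.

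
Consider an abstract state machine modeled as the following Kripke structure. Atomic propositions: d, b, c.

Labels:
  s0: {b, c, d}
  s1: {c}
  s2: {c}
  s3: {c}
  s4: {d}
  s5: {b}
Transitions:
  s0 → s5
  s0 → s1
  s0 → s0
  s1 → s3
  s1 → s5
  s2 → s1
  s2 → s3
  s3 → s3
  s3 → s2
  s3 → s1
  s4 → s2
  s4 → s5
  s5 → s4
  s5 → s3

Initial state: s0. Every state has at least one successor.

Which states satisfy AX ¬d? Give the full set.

{s1, s2, s3, s4}

States satisfying ¬d: {s1, s2, s3, s5}.
States satisfying AX ¬d: {s1, s2, s3, s4}.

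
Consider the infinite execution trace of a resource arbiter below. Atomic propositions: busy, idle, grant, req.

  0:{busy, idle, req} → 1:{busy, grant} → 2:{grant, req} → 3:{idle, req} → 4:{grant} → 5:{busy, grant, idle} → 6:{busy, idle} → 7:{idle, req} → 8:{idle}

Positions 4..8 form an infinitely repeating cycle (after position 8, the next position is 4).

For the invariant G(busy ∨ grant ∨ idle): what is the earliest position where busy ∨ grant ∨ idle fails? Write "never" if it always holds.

busy ∨ grant ∨ idle holds at every position 0..8, and those are all the positions the trace ever visits, so the invariant G(busy ∨ grant ∨ idle) is never violated.

never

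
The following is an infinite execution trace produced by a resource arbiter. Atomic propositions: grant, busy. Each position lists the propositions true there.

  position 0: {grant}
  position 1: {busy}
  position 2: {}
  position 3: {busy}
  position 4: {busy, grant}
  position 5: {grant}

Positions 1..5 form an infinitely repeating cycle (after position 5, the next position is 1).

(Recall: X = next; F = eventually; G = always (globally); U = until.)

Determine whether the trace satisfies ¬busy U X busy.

Walking from position 0: X busy first holds at position 0, and ¬busy holds at every earlier position along the way, so ¬busy U X busy holds.

Satisfied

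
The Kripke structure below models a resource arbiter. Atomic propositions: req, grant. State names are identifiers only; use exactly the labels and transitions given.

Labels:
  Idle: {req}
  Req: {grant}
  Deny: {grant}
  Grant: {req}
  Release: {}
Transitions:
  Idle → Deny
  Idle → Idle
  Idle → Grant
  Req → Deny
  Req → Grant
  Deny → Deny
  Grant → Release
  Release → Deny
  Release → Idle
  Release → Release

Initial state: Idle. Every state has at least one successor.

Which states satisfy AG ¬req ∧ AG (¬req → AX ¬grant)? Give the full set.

States satisfying ¬req: {Req, Deny, Release}.
States satisfying AG ¬req: {Deny}.
States satisfying ¬req → AX ¬grant: {Idle, Grant}.
States satisfying AG (¬req → AX ¬grant): ∅.
States satisfying AG ¬req ∧ AG (¬req → AX ¬grant): ∅.

none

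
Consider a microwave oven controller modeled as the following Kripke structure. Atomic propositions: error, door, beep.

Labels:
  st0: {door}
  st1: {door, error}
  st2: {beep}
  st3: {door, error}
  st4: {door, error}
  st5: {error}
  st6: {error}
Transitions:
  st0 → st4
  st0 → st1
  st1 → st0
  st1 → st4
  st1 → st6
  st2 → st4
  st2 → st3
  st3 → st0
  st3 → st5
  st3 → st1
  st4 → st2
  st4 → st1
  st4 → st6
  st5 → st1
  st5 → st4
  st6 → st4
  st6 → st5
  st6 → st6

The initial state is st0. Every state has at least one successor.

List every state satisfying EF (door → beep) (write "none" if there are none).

States satisfying door → beep: {st2, st5, st6}.
States satisfying EF (door → beep): {st0, st1, st2, st3, st4, st5, st6}.

{st0, st1, st2, st3, st4, st5, st6}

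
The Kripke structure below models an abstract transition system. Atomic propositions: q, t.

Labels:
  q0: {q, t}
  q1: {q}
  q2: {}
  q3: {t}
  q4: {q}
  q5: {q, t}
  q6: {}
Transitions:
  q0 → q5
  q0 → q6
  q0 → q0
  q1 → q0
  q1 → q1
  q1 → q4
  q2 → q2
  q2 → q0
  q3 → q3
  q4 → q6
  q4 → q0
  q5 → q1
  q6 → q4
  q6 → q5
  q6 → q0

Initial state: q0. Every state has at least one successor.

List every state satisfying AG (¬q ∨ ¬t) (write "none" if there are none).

States satisfying ¬q ∨ ¬t: {q1, q2, q3, q4, q6}.
States satisfying AG (¬q ∨ ¬t): {q3}.

{q3}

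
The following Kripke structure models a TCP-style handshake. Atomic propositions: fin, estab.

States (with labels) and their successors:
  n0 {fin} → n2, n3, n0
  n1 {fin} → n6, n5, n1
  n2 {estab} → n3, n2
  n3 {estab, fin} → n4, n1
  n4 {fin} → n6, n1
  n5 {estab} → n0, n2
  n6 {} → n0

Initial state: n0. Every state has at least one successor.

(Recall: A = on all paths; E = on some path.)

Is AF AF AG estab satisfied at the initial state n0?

Does not hold

States satisfying AF AG estab: ∅.
States satisfying AF AF AG estab: ∅.
There is a path from n0 along which AF AG estab never holds.
n0 ∉ Sat(AF AF AG estab).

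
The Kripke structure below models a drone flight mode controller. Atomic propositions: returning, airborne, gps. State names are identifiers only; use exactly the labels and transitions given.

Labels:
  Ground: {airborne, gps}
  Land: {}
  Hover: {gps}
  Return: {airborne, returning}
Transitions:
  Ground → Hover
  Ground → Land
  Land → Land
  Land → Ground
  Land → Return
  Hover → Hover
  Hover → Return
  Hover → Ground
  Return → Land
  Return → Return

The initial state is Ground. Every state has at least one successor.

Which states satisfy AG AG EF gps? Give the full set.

States satisfying AG EF gps: {Ground, Land, Hover, Return}.
States satisfying AG AG EF gps: {Ground, Land, Hover, Return}.

{Ground, Land, Hover, Return}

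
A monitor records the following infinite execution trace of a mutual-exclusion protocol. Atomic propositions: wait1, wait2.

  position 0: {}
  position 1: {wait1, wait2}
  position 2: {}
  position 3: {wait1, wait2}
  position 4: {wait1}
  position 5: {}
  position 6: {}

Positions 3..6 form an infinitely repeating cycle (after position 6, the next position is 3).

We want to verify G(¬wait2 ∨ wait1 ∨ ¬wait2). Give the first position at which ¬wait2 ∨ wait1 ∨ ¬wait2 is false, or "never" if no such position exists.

¬wait2 ∨ wait1 ∨ ¬wait2 holds at every position 0..6, and those are all the positions the trace ever visits, so the invariant G(¬wait2 ∨ wait1 ∨ ¬wait2) is never violated.

never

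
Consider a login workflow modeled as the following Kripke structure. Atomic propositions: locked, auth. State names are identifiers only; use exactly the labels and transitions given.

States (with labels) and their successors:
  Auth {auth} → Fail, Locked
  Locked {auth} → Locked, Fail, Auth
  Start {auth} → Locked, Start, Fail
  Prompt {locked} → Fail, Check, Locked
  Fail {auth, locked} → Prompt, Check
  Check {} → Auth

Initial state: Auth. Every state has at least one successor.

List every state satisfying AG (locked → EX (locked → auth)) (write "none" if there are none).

States satisfying locked → EX (locked → auth): {Auth, Locked, Start, Prompt, Fail, Check}.
States satisfying AG (locked → EX (locked → auth)): {Auth, Locked, Start, Prompt, Fail, Check}.

{Auth, Locked, Start, Prompt, Fail, Check}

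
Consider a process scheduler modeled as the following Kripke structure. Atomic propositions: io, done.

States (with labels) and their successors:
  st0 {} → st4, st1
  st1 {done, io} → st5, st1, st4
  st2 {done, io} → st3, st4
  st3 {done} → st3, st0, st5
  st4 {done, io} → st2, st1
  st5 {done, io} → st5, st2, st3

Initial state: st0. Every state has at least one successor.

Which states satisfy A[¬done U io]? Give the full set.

States satisfying ¬done: {st0}.
States satisfying io: {st1, st2, st4, st5}.
States satisfying A[¬done U io]: {st0, st1, st2, st4, st5}.

{st0, st1, st2, st4, st5}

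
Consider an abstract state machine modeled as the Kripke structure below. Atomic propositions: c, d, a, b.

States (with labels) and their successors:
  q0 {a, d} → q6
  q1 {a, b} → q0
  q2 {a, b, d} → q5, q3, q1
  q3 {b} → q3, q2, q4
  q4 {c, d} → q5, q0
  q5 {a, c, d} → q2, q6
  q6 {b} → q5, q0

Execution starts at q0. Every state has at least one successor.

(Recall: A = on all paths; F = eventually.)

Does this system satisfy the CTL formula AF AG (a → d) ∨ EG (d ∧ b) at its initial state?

States satisfying AG (a → d): ∅.
States satisfying AF AG (a → d): ∅.
States satisfying d ∧ b: {q2}.
States satisfying EG (d ∧ b): ∅.
States satisfying AF AG (a → d) ∨ EG (d ∧ b): ∅.
q0 ∉ Sat(AF AG (a → d) ∨ EG (d ∧ b)).

Violated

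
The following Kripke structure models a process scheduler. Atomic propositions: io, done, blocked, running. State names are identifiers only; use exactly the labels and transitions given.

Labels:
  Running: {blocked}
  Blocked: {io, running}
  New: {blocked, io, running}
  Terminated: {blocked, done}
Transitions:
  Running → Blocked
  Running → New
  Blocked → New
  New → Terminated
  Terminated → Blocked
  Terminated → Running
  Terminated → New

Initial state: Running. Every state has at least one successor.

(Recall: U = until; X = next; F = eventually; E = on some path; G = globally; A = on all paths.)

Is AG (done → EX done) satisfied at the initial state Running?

States satisfying done → EX done: {Running, Blocked, New}.
States satisfying AG (done → EX done): ∅.
Terminated is reachable from Running and violates done → EX done, so AG fails at Running.
Running ∉ Sat(AG (done → EX done)).

Violated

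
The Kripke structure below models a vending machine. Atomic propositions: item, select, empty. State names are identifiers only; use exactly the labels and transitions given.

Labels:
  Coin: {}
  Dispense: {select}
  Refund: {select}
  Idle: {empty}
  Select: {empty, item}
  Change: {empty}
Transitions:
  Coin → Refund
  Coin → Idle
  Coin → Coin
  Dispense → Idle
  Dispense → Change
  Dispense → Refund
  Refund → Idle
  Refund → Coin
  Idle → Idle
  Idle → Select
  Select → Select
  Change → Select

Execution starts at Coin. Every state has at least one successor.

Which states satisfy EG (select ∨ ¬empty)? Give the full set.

States satisfying select ∨ ¬empty: {Coin, Dispense, Refund}.
States satisfying EG (select ∨ ¬empty): {Coin, Dispense, Refund}.

{Coin, Dispense, Refund}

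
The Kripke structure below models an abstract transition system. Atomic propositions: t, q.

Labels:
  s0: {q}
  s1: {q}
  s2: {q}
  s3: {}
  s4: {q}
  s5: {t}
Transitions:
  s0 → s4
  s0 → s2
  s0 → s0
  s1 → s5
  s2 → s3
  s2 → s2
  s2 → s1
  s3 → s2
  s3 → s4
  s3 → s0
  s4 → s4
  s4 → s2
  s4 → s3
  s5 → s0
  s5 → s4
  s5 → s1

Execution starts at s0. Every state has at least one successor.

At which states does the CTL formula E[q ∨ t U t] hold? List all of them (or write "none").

States satisfying q ∨ t: {s0, s1, s2, s4, s5}.
States satisfying t: {s5}.
States satisfying E[q ∨ t U t]: {s0, s1, s2, s4, s5}.

{s0, s1, s2, s4, s5}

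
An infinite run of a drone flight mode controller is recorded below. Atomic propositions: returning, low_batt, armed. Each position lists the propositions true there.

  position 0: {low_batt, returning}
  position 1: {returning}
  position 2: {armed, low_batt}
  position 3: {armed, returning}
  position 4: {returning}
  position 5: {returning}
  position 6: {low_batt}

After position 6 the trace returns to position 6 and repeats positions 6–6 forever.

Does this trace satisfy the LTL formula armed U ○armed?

No

Walking from position 0: at position 0, ○armed has not yet held and armed fails, so armed U ○armed is false.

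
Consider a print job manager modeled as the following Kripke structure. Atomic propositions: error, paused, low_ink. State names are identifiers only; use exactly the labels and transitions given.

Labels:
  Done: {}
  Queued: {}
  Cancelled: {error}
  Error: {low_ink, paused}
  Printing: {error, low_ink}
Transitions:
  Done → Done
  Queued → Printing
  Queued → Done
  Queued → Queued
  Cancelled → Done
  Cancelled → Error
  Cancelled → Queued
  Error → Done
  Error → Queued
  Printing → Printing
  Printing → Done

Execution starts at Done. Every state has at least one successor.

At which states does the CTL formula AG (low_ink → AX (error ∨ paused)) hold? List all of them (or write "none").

States satisfying low_ink → AX (error ∨ paused): {Done, Queued, Cancelled}.
States satisfying AG (low_ink → AX (error ∨ paused)): {Done}.

{Done}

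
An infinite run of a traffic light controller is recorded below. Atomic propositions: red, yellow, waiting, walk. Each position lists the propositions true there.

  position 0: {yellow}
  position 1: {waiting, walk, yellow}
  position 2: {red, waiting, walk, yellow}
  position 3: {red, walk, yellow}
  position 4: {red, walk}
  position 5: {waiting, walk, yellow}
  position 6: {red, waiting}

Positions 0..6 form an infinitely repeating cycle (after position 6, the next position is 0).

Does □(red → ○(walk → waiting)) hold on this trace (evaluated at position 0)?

red → ○(walk → waiting) must hold at every position from 0 onward. It fails at position 2, so □(red → ○(walk → waiting)) is false.
Positions where red holds: 2, 3, 4, 6.
Check ○(walk → waiting) at each: 2→fails, 3→fails, 4→ok, 6→ok.

No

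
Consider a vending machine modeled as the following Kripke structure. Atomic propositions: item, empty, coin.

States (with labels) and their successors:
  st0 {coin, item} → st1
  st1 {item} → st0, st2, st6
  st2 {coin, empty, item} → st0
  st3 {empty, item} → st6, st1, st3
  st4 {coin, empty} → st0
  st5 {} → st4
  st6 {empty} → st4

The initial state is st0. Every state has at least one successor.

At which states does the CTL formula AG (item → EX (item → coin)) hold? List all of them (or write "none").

none

States satisfying item → EX (item → coin): {st1, st2, st3, st4, st5, st6}.
States satisfying AG (item → EX (item → coin)): ∅.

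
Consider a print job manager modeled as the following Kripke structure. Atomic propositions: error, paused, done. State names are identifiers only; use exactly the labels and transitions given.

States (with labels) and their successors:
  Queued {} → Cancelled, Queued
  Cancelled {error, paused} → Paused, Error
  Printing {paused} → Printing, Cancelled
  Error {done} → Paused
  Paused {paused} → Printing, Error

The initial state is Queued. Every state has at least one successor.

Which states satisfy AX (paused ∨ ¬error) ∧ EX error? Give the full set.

{Queued, Printing}

States satisfying paused ∨ ¬error: {Queued, Cancelled, Printing, Error, Paused}.
States satisfying AX (paused ∨ ¬error): {Queued, Cancelled, Printing, Error, Paused}.
States satisfying error: {Cancelled}.
States satisfying EX error: {Queued, Printing}.
States satisfying AX (paused ∨ ¬error) ∧ EX error: {Queued, Printing}.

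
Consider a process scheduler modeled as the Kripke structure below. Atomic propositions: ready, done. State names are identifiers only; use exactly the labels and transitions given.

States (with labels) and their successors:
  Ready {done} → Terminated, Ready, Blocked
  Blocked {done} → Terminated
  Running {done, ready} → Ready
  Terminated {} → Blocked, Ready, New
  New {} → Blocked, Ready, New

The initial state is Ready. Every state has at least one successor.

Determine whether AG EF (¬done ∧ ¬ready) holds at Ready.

States satisfying EF (¬done ∧ ¬ready): {Ready, Blocked, Running, Terminated, New}.
States satisfying AG EF (¬done ∧ ¬ready): {Ready, Blocked, Running, Terminated, New}.
Every state reachable from Ready satisfies EF (¬done ∧ ¬ready).
Ready ∈ Sat(AG EF (¬done ∧ ¬ready)).

Holds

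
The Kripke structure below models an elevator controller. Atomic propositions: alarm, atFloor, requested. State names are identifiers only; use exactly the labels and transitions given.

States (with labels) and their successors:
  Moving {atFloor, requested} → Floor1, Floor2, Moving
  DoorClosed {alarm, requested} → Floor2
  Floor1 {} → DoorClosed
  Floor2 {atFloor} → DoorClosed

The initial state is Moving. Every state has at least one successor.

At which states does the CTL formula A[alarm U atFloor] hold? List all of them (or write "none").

{Moving, DoorClosed, Floor2}

States satisfying alarm: {DoorClosed}.
States satisfying atFloor: {Moving, Floor2}.
States satisfying A[alarm U atFloor]: {Moving, DoorClosed, Floor2}.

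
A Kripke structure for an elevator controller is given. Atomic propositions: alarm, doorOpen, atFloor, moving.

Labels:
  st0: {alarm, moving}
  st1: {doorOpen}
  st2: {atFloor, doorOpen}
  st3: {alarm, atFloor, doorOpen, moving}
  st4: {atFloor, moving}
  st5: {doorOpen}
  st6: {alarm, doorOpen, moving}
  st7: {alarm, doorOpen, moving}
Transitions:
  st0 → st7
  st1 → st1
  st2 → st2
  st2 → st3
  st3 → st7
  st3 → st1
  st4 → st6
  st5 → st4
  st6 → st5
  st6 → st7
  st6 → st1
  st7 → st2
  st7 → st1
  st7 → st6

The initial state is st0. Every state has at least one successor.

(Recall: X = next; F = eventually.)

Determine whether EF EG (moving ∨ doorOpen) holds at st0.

Yes

States satisfying EG (moving ∨ doorOpen): {st0, st1, st2, st3, st4, st5, st6, st7}.
States satisfying EF EG (moving ∨ doorOpen): {st0, st1, st2, st3, st4, st5, st6, st7}.
Some path from st0 reaches a state where EG (moving ∨ doorOpen) holds.
st0 ∈ Sat(EF EG (moving ∨ doorOpen)).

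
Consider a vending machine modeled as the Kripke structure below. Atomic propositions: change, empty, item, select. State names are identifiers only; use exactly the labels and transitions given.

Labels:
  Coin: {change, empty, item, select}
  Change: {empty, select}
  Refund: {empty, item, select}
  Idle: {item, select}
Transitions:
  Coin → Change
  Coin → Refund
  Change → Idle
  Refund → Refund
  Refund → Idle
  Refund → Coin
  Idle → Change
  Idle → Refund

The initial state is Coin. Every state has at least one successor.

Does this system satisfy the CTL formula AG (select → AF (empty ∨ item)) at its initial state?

Holds

States satisfying select → AF (empty ∨ item): {Coin, Change, Refund, Idle}.
States satisfying AG (select → AF (empty ∨ item)): {Coin, Change, Refund, Idle}.
Every state reachable from Coin satisfies select → AF (empty ∨ item).
Coin ∈ Sat(AG (select → AF (empty ∨ item))).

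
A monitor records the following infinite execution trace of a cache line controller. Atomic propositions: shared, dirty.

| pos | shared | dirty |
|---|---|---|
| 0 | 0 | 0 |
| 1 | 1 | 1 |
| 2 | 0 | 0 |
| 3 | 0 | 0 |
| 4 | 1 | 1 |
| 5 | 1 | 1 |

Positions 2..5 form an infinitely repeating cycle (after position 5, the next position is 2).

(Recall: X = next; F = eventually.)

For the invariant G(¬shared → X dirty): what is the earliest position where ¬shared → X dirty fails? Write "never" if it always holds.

Check ¬shared → X dirty at each position in order: 0 ✓, 1 ✓.
At position 2 the labels are {} and the next position 3 has {}, so ¬shared → X dirty is false there. This is the first violation.

2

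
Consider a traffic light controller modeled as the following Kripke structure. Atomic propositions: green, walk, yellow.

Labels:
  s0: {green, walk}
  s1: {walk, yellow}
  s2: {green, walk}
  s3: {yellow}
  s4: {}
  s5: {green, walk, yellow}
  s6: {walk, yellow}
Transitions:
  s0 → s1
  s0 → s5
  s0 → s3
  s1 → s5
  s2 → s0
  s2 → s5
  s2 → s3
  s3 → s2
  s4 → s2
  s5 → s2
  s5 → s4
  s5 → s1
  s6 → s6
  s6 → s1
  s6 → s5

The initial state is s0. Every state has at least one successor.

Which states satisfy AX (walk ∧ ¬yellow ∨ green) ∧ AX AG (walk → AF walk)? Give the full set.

States satisfying walk ∧ ¬yellow ∨ green: {s0, s2, s5}.
States satisfying AX (walk ∧ ¬yellow ∨ green): {s1, s3, s4}.
States satisfying AG (walk → AF walk): {s0, s1, s2, s3, s4, s5, s6}.
States satisfying AX AG (walk → AF walk): {s0, s1, s2, s3, s4, s5, s6}.
States satisfying AX (walk ∧ ¬yellow ∨ green) ∧ AX AG (walk → AF walk): {s1, s3, s4}.

{s1, s3, s4}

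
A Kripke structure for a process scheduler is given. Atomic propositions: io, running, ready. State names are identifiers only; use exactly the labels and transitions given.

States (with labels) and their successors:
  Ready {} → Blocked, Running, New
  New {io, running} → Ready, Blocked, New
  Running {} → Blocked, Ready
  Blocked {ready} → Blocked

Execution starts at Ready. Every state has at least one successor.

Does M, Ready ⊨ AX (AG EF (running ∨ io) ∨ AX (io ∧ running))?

No

States satisfying AG EF (running ∨ io) ∨ AX (io ∧ running): ∅.
States satisfying AX (AG EF (running ∨ io) ∨ AX (io ∧ running)): ∅.
Ready ∉ Sat(AX (AG EF (running ∨ io) ∨ AX (io ∧ running))).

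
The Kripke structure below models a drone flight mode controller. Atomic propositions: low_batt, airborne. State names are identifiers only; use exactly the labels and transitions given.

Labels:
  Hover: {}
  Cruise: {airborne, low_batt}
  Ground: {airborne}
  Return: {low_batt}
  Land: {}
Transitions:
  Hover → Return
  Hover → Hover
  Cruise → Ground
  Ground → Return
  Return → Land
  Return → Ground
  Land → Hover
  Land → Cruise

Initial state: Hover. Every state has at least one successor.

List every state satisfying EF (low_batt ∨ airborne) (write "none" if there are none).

{Hover, Cruise, Ground, Return, Land}

States satisfying low_batt ∨ airborne: {Cruise, Ground, Return}.
States satisfying EF (low_batt ∨ airborne): {Hover, Cruise, Ground, Return, Land}.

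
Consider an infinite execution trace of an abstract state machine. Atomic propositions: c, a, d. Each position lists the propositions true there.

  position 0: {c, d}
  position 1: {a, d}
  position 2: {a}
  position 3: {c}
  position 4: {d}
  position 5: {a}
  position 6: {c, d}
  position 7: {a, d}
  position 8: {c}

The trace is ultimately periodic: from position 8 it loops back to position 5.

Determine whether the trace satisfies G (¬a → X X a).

¬a → X X a must hold at every position from 0 onward. It fails at position 4, so G (¬a → X X a) is false.
Positions where ¬a holds: 0, 3, 4, 6, 8.
Check X X a at each: 0→ok, 3→ok, 4→fails, 6→fails, 8→fails.

Violated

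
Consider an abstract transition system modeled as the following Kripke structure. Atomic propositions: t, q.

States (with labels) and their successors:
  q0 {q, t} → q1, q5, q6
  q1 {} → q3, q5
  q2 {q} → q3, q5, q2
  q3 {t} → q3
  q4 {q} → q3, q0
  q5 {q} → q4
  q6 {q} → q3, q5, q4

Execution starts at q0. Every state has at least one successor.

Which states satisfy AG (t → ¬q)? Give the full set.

{q3}

States satisfying t → ¬q: {q1, q2, q3, q4, q5, q6}.
States satisfying AG (t → ¬q): {q3}.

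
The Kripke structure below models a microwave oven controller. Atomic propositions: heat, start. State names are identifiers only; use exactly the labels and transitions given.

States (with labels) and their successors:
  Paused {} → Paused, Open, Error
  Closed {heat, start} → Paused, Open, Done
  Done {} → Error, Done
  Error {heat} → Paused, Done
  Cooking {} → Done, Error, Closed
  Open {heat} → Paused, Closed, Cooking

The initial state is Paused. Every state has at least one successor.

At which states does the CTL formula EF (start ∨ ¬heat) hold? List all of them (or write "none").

{Paused, Closed, Done, Error, Cooking, Open}

States satisfying start ∨ ¬heat: {Paused, Closed, Done, Cooking}.
States satisfying EF (start ∨ ¬heat): {Paused, Closed, Done, Error, Cooking, Open}.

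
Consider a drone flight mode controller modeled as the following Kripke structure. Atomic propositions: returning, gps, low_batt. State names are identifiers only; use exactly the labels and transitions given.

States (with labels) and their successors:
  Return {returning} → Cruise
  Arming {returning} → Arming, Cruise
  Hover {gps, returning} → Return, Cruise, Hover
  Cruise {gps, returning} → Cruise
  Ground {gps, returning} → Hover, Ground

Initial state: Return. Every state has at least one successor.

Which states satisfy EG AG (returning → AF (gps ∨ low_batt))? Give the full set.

{Return, Hover, Cruise, Ground}

States satisfying AG (returning → AF (gps ∨ low_batt)): {Return, Hover, Cruise, Ground}.
States satisfying EG AG (returning → AF (gps ∨ low_batt)): {Return, Hover, Cruise, Ground}.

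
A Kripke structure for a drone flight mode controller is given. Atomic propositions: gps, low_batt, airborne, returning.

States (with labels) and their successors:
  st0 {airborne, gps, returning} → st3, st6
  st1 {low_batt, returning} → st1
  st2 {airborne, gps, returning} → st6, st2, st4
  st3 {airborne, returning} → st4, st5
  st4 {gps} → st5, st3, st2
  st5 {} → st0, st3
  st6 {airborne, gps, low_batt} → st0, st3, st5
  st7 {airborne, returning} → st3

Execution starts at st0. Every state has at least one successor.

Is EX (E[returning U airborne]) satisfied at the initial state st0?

States satisfying E[returning U airborne]: {st0, st2, st3, st6, st7}.
States satisfying EX (E[returning U airborne]): {st0, st2, st4, st5, st6, st7}.
st0 ∈ Sat(EX (E[returning U airborne])).

Yes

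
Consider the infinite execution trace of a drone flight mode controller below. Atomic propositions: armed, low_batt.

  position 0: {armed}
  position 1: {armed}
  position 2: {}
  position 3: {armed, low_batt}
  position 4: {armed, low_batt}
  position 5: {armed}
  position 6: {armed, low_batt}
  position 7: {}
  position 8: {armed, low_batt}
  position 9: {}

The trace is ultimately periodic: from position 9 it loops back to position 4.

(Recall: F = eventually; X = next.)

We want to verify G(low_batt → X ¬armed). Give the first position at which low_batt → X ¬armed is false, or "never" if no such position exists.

3

Check low_batt → X ¬armed at each position in order: 0 ✓, 1 ✓, 2 ✓.
At position 3 the labels are {armed, low_batt} and the next position 4 has {armed, low_batt}, so low_batt → X ¬armed is false there. This is the first violation.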